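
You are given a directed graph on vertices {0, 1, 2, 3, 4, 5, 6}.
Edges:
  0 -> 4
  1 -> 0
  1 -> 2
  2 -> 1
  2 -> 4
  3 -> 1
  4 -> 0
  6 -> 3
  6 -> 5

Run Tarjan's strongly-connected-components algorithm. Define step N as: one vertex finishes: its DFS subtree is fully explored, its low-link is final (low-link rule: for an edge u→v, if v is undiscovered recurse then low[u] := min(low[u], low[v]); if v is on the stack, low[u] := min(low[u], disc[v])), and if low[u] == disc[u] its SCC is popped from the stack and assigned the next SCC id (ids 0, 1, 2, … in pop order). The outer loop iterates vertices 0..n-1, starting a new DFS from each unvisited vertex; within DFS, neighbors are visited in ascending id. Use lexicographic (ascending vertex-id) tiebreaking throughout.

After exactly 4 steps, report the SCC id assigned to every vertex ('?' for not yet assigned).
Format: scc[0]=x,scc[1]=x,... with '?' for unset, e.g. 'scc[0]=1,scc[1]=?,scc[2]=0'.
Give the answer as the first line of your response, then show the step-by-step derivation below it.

scc[0]=0,scc[1]=1,scc[2]=1,scc[3]=?,scc[4]=0,scc[5]=?,scc[6]=?

step 1: low=(low[0]=0,low[1]=?,low[2]=?,low[3]=?,low[4]=0,low[5]=?,low[6]=?); scc=(scc[0]=?,scc[1]=?,scc[2]=?,scc[3]=?,scc[4]=?,scc[5]=?,scc[6]=?)
step 2: low=(low[0]=0,low[1]=?,low[2]=?,low[3]=?,low[4]=0,low[5]=?,low[6]=?); scc=(scc[0]=0,scc[1]=?,scc[2]=?,scc[3]=?,scc[4]=0,scc[5]=?,scc[6]=?)
step 3: low=(low[0]=0,low[1]=2,low[2]=2,low[3]=?,low[4]=0,low[5]=?,low[6]=?); scc=(scc[0]=0,scc[1]=?,scc[2]=?,scc[3]=?,scc[4]=0,scc[5]=?,scc[6]=?)
step 4: low=(low[0]=0,low[1]=2,low[2]=2,low[3]=?,low[4]=0,low[5]=?,low[6]=?); scc=(scc[0]=0,scc[1]=1,scc[2]=1,scc[3]=?,scc[4]=0,scc[5]=?,scc[6]=?)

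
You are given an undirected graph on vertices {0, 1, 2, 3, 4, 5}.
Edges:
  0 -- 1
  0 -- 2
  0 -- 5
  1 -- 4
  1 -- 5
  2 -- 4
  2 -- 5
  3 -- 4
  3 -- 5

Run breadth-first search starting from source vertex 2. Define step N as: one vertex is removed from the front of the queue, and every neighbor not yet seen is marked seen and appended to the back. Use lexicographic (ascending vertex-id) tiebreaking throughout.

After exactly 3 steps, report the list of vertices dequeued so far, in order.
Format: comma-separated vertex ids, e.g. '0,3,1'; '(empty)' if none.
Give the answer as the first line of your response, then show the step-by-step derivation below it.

2,0,4

step 1: dequeue 2; queue=[0,4,5]; order=2
step 2: dequeue 0; queue=[4,5,1]; order=2,0
step 3: dequeue 4; queue=[5,1,3]; order=2,0,4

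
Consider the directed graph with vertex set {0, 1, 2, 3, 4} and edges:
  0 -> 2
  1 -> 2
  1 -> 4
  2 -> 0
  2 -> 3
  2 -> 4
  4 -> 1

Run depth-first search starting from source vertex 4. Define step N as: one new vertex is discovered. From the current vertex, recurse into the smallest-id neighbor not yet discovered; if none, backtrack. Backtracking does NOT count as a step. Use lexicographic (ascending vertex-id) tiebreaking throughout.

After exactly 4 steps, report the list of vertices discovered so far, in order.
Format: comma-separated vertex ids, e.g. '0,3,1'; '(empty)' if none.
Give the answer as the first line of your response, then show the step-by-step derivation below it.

4,1,2,0

step 1: discover 4; path=4; order=4
step 2: discover 1; path=4>1; order=4,1
step 3: discover 2; path=4>1>2; order=4,1,2
step 4: discover 0; path=4>1>2>0; order=4,1,2,0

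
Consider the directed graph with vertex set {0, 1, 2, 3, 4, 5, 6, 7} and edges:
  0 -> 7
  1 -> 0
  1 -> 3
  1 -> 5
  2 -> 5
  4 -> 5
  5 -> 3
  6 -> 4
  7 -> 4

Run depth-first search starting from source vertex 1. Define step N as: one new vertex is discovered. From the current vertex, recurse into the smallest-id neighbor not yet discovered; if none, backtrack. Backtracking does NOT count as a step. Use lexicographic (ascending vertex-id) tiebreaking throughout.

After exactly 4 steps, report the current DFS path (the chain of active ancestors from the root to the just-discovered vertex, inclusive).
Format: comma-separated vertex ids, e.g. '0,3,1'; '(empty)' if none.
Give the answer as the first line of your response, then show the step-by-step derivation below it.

1,0,7,4

step 1: discover 1; path=1; order=1
step 2: discover 0; path=1>0; order=1,0
step 3: discover 7; path=1>0>7; order=1,0,7
step 4: discover 4; path=1>0>7>4; order=1,0,7,4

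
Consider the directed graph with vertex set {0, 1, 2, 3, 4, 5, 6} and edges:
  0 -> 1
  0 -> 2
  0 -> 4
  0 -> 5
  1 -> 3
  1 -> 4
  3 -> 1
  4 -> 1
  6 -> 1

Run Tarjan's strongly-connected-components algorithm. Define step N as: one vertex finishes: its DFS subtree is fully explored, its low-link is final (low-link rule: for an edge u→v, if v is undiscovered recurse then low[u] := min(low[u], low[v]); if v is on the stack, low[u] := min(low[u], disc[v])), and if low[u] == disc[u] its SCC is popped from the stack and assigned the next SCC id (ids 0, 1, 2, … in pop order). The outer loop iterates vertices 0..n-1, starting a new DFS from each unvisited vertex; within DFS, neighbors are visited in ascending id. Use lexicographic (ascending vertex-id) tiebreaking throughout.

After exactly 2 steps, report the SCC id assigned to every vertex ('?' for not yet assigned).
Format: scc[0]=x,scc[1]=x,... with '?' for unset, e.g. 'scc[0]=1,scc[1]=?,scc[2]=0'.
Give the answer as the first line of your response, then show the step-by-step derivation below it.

scc[0]=?,scc[1]=?,scc[2]=?,scc[3]=?,scc[4]=?,scc[5]=?,scc[6]=?

step 1: low=(low[0]=0,low[1]=1,low[2]=?,low[3]=1,low[4]=?,low[5]=?,low[6]=?); scc=(scc[0]=?,scc[1]=?,scc[2]=?,scc[3]=?,scc[4]=?,scc[5]=?,scc[6]=?)
step 2: low=(low[0]=0,low[1]=1,low[2]=?,low[3]=1,low[4]=1,low[5]=?,low[6]=?); scc=(scc[0]=?,scc[1]=?,scc[2]=?,scc[3]=?,scc[4]=?,scc[5]=?,scc[6]=?)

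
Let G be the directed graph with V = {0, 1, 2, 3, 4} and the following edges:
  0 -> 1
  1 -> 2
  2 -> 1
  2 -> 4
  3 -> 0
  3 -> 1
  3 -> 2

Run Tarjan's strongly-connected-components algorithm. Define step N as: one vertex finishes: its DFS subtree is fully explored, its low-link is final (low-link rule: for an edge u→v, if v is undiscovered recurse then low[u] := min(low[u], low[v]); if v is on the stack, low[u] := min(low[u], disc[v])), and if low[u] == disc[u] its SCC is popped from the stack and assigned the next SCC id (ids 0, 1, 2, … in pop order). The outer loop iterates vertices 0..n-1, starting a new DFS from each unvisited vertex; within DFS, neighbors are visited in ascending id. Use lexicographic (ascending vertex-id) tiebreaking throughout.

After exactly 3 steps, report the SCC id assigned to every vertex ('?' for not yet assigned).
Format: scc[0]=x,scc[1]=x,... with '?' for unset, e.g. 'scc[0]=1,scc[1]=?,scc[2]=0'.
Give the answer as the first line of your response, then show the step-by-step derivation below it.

scc[0]=?,scc[1]=1,scc[2]=1,scc[3]=?,scc[4]=0

step 1: low=(low[0]=0,low[1]=1,low[2]=1,low[3]=?,low[4]=3); scc=(scc[0]=?,scc[1]=?,scc[2]=?,scc[3]=?,scc[4]=0)
step 2: low=(low[0]=0,low[1]=1,low[2]=1,low[3]=?,low[4]=3); scc=(scc[0]=?,scc[1]=?,scc[2]=?,scc[3]=?,scc[4]=0)
step 3: low=(low[0]=0,low[1]=1,low[2]=1,low[3]=?,low[4]=3); scc=(scc[0]=?,scc[1]=1,scc[2]=1,scc[3]=?,scc[4]=0)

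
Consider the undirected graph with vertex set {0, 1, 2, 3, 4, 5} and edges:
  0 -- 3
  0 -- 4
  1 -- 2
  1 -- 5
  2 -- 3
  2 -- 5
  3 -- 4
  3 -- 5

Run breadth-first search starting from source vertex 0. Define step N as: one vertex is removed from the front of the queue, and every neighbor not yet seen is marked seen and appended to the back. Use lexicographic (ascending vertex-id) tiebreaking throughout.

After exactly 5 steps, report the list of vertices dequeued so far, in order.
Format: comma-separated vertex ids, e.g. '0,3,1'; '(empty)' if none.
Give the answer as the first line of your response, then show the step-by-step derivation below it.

0,3,4,2,5

step 1: dequeue 0; queue=[3,4]; order=0
step 2: dequeue 3; queue=[4,2,5]; order=0,3
step 3: dequeue 4; queue=[2,5]; order=0,3,4
step 4: dequeue 2; queue=[5,1]; order=0,3,4,2
step 5: dequeue 5; queue=[1]; order=0,3,4,2,5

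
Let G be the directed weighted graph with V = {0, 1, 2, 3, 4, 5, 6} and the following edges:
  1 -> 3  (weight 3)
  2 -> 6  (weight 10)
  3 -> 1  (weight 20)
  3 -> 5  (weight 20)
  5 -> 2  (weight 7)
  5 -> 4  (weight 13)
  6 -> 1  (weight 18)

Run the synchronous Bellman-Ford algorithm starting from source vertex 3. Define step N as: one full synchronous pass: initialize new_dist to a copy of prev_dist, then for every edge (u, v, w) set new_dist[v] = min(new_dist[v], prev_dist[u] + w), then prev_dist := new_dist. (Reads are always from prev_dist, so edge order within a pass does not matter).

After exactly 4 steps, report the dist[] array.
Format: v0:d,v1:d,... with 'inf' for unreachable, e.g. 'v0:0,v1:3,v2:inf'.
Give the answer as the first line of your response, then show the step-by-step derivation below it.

v0:inf,v1:20,v2:27,v3:0,v4:33,v5:20,v6:37

step 1: dist = v0:inf,v1:20,v2:inf,v3:0,v4:inf,v5:20,v6:inf
step 2: dist = v0:inf,v1:20,v2:27,v3:0,v4:33,v5:20,v6:inf
step 3: dist = v0:inf,v1:20,v2:27,v3:0,v4:33,v5:20,v6:37
step 4: dist = v0:inf,v1:20,v2:27,v3:0,v4:33,v5:20,v6:37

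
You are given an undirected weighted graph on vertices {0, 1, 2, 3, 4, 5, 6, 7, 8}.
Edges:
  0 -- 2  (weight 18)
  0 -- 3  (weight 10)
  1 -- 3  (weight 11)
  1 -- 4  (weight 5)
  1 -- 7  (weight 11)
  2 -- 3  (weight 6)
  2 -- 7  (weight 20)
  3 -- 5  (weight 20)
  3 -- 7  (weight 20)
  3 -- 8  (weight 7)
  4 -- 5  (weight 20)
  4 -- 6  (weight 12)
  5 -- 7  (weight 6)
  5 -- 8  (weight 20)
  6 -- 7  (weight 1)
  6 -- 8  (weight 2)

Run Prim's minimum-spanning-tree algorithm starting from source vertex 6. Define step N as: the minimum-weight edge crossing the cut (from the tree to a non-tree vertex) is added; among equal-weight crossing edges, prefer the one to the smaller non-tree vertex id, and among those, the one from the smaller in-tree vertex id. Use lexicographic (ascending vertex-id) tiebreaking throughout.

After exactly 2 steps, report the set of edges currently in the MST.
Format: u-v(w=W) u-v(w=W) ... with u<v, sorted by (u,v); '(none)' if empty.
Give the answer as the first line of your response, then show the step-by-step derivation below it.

6-7(w=1) 6-8(w=2)

step 1: add edge 6-7 (w=1); MST = {6-7(w=1)}
step 2: add edge 6-8 (w=2); MST = {6-7(w=1) 6-8(w=2)}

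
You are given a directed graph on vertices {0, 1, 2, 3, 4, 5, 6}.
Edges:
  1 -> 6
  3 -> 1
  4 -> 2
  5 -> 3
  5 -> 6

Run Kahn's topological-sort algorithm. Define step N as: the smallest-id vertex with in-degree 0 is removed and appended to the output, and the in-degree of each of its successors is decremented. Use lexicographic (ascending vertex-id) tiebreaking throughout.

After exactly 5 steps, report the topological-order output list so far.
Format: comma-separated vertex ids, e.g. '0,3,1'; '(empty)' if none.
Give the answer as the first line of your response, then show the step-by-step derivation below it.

0,4,2,5,3

step 1: output 0; order=[0]; indeg=(0,1,1,1,0,0,2)
step 2: output 4; order=[0,4]; indeg=(0,1,0,1,0,0,2)
step 3: output 2; order=[0,4,2]; indeg=(0,1,0,1,0,0,2)
step 4: output 5; order=[0,4,2,5]; indeg=(0,1,0,0,0,0,1)
step 5: output 3; order=[0,4,2,5,3]; indeg=(0,0,0,0,0,0,1)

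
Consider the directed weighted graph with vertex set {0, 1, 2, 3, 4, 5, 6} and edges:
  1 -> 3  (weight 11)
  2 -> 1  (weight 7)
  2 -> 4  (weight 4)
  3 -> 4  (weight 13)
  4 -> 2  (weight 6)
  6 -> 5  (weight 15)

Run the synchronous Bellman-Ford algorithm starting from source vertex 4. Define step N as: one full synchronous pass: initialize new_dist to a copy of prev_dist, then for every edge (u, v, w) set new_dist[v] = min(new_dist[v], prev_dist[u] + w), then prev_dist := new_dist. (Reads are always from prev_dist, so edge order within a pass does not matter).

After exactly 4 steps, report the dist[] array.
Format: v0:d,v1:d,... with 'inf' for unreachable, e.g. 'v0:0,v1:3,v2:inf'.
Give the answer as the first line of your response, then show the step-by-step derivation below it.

v0:inf,v1:13,v2:6,v3:24,v4:0,v5:inf,v6:inf

step 1: dist = v0:inf,v1:inf,v2:6,v3:inf,v4:0,v5:inf,v6:inf
step 2: dist = v0:inf,v1:13,v2:6,v3:inf,v4:0,v5:inf,v6:inf
step 3: dist = v0:inf,v1:13,v2:6,v3:24,v4:0,v5:inf,v6:inf
step 4: dist = v0:inf,v1:13,v2:6,v3:24,v4:0,v5:inf,v6:inf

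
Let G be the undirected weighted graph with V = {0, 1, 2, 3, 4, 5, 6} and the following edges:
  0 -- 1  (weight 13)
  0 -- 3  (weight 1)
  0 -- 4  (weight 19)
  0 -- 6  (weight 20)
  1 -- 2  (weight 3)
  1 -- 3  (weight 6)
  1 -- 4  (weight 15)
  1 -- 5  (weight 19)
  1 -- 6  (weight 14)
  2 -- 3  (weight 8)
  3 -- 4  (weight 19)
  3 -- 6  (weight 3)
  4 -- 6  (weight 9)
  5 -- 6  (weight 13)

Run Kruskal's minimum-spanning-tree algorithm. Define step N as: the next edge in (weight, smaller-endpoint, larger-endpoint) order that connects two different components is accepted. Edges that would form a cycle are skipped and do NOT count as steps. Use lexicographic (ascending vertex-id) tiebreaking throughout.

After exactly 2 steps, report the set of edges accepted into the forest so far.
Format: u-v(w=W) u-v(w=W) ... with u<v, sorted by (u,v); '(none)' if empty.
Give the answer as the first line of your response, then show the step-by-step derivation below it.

0-3(w=1) 1-2(w=3)

step 1: add edge 0-3 (w=1); MST = {0-3(w=1)}
step 2: add edge 1-2 (w=3); MST = {0-3(w=1) 1-2(w=3)}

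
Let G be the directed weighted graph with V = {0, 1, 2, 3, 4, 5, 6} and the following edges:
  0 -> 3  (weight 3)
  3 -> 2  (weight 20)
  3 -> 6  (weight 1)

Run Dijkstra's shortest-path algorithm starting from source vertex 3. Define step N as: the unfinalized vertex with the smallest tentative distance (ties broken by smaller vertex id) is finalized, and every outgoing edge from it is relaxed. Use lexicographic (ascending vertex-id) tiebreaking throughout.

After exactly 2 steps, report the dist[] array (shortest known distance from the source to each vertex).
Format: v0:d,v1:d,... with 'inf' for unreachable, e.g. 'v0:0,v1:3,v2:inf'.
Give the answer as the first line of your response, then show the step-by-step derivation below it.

v0:inf,v1:inf,v2:20,v3:0,v4:inf,v5:inf,v6:1

step 1: dist = v0:inf,v1:inf,v2:20,v3:0,v4:inf,v5:inf,v6:1
step 2: dist = v0:inf,v1:inf,v2:20,v3:0,v4:inf,v5:inf,v6:1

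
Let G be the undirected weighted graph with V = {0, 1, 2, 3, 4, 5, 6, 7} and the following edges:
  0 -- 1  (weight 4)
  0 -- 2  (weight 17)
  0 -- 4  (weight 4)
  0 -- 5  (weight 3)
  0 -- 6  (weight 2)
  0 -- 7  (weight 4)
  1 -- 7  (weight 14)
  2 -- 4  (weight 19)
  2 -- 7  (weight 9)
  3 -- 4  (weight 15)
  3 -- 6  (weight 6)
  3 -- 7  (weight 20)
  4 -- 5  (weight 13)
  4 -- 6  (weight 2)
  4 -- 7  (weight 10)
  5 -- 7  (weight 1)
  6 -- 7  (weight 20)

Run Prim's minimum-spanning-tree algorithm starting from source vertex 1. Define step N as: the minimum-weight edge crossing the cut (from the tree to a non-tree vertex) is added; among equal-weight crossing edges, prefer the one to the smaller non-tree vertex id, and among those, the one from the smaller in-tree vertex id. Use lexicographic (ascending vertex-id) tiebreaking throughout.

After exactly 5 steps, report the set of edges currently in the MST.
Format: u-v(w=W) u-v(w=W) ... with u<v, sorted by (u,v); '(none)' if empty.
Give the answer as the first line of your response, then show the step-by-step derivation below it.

0-1(w=4) 0-5(w=3) 0-6(w=2) 4-6(w=2) 5-7(w=1)

step 1: add edge 0-1 (w=4); MST = {0-1(w=4)}
step 2: add edge 0-6 (w=2); MST = {0-1(w=4) 0-6(w=2)}
step 3: add edge 4-6 (w=2); MST = {0-1(w=4) 0-6(w=2) 4-6(w=2)}
step 4: add edge 0-5 (w=3); MST = {0-1(w=4) 0-5(w=3) 0-6(w=2) 4-6(w=2)}
step 5: add edge 5-7 (w=1); MST = {0-1(w=4) 0-5(w=3) 0-6(w=2) 4-6(w=2) 5-7(w=1)}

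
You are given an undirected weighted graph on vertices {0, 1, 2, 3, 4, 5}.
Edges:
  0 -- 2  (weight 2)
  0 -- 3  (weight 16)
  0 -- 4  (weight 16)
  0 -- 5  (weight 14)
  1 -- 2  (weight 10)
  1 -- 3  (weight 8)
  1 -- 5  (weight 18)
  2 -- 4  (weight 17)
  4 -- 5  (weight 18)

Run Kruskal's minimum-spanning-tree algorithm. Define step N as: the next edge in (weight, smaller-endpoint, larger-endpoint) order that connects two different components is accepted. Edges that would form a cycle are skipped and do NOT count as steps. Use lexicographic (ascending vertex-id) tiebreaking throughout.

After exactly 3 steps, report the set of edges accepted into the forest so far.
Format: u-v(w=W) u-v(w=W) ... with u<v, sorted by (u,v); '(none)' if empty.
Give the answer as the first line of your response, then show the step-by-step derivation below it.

0-2(w=2) 1-2(w=10) 1-3(w=8)

step 1: add edge 0-2 (w=2); MST = {0-2(w=2)}
step 2: add edge 1-3 (w=8); MST = {0-2(w=2) 1-3(w=8)}
step 3: add edge 1-2 (w=10); MST = {0-2(w=2) 1-2(w=10) 1-3(w=8)}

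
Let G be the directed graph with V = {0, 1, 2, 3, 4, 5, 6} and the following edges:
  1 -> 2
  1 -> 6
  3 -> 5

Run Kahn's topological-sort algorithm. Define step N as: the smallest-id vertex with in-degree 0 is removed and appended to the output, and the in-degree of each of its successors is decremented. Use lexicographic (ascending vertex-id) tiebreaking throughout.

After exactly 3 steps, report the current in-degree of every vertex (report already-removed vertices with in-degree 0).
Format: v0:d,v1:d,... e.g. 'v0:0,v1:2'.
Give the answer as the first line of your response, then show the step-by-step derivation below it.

v0:0,v1:0,v2:0,v3:0,v4:0,v5:1,v6:0

step 1: output 0; order=[0]; indeg=(0,0,1,0,0,1,1)
step 2: output 1; order=[0,1]; indeg=(0,0,0,0,0,1,0)
step 3: output 2; order=[0,1,2]; indeg=(0,0,0,0,0,1,0)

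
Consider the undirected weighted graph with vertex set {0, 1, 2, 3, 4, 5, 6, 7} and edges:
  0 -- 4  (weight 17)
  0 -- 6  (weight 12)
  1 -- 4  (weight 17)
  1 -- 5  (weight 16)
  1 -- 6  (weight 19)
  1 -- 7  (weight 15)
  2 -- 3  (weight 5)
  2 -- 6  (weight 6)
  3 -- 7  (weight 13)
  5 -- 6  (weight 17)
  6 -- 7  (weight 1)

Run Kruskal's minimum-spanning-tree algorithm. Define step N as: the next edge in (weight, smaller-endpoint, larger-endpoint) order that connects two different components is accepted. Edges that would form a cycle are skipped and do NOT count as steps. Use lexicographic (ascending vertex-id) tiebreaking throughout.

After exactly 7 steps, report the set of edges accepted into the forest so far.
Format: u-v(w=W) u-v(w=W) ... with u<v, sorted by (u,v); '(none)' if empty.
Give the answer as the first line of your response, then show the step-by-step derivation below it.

0-4(w=17) 0-6(w=12) 1-5(w=16) 1-7(w=15) 2-3(w=5) 2-6(w=6) 6-7(w=1)

step 1: add edge 6-7 (w=1); MST = {6-7(w=1)}
step 2: add edge 2-3 (w=5); MST = {2-3(w=5) 6-7(w=1)}
step 3: add edge 2-6 (w=6); MST = {2-3(w=5) 2-6(w=6) 6-7(w=1)}
step 4: add edge 0-6 (w=12); MST = {0-6(w=12) 2-3(w=5) 2-6(w=6) 6-7(w=1)}
step 5: add edge 1-7 (w=15); MST = {0-6(w=12) 1-7(w=15) 2-3(w=5) 2-6(w=6) 6-7(w=1)}
step 6: add edge 1-5 (w=16); MST = {0-6(w=12) 1-5(w=16) 1-7(w=15) 2-3(w=5) 2-6(w=6) 6-7(w=1)}
step 7: add edge 0-4 (w=17); MST = {0-4(w=17) 0-6(w=12) 1-5(w=16) 1-7(w=15) 2-3(w=5) 2-6(w=6) 6-7(w=1)}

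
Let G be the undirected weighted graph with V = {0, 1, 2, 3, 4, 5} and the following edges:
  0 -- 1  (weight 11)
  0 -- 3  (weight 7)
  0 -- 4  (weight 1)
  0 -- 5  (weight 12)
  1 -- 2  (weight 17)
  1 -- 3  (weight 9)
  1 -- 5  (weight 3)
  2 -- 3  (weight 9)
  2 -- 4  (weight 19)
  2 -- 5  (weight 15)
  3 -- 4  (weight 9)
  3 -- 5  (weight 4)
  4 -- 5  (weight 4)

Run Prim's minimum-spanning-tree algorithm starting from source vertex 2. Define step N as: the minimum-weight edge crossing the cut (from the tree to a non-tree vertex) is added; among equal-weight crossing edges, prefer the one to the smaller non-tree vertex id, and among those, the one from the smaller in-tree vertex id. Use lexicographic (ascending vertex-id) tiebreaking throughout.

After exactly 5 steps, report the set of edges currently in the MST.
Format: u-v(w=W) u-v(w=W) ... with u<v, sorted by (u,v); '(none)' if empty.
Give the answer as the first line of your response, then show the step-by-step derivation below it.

0-4(w=1) 1-5(w=3) 2-3(w=9) 3-5(w=4) 4-5(w=4)

step 1: add edge 2-3 (w=9); MST = {2-3(w=9)}
step 2: add edge 3-5 (w=4); MST = {2-3(w=9) 3-5(w=4)}
step 3: add edge 1-5 (w=3); MST = {1-5(w=3) 2-3(w=9) 3-5(w=4)}
step 4: add edge 4-5 (w=4); MST = {1-5(w=3) 2-3(w=9) 3-5(w=4) 4-5(w=4)}
step 5: add edge 0-4 (w=1); MST = {0-4(w=1) 1-5(w=3) 2-3(w=9) 3-5(w=4) 4-5(w=4)}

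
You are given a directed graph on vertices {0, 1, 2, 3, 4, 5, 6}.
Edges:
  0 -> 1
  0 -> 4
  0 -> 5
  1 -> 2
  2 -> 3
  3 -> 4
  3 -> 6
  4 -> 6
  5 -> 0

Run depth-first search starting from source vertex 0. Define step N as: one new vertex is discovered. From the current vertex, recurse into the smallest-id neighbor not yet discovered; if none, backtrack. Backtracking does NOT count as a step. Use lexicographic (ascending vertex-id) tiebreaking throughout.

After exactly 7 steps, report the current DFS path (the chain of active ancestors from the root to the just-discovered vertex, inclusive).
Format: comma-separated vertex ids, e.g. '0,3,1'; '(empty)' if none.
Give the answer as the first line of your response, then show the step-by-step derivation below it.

0,5

step 1: discover 0; path=0; order=0
step 2: discover 1; path=0>1; order=0,1
step 3: discover 2; path=0>1>2; order=0,1,2
step 4: discover 3; path=0>1>2>3; order=0,1,2,3
step 5: discover 4; path=0>1>2>3>4; order=0,1,2,3,4
step 6: discover 6; path=0>1>2>3>4>6; order=0,1,2,3,4,6
step 7: discover 5; path=0>5; order=0,1,2,3,4,6,5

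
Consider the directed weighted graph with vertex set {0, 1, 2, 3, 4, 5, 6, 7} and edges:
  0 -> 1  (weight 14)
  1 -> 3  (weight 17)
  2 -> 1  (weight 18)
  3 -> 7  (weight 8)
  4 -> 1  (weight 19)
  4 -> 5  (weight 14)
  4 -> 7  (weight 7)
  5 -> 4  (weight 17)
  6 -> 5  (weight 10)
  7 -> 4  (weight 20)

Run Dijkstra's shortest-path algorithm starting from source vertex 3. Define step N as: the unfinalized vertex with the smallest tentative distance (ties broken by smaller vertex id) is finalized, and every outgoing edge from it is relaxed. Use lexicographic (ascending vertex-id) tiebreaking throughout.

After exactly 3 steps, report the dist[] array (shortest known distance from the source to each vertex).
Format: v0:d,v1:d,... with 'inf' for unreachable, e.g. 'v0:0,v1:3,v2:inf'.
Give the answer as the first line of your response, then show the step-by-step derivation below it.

v0:inf,v1:47,v2:inf,v3:0,v4:28,v5:42,v6:inf,v7:8

step 1: dist = v0:inf,v1:inf,v2:inf,v3:0,v4:inf,v5:inf,v6:inf,v7:8
step 2: dist = v0:inf,v1:inf,v2:inf,v3:0,v4:28,v5:inf,v6:inf,v7:8
step 3: dist = v0:inf,v1:47,v2:inf,v3:0,v4:28,v5:42,v6:inf,v7:8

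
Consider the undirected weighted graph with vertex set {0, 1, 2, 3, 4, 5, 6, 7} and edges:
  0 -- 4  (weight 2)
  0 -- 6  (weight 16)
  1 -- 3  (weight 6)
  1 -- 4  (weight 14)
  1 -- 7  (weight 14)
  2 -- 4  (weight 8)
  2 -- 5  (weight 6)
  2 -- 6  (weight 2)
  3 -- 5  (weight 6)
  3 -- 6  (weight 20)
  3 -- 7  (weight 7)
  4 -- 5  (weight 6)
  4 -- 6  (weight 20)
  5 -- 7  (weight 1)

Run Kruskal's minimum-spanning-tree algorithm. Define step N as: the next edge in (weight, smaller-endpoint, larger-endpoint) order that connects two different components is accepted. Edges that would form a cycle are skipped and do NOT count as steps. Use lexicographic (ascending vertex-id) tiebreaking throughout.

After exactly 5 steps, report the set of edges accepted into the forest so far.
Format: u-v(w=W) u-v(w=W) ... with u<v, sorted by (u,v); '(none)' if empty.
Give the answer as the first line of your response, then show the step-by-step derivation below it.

0-4(w=2) 1-3(w=6) 2-5(w=6) 2-6(w=2) 5-7(w=1)

step 1: add edge 5-7 (w=1); MST = {5-7(w=1)}
step 2: add edge 0-4 (w=2); MST = {0-4(w=2) 5-7(w=1)}
step 3: add edge 2-6 (w=2); MST = {0-4(w=2) 2-6(w=2) 5-7(w=1)}
step 4: add edge 1-3 (w=6); MST = {0-4(w=2) 1-3(w=6) 2-6(w=2) 5-7(w=1)}
step 5: add edge 2-5 (w=6); MST = {0-4(w=2) 1-3(w=6) 2-5(w=6) 2-6(w=2) 5-7(w=1)}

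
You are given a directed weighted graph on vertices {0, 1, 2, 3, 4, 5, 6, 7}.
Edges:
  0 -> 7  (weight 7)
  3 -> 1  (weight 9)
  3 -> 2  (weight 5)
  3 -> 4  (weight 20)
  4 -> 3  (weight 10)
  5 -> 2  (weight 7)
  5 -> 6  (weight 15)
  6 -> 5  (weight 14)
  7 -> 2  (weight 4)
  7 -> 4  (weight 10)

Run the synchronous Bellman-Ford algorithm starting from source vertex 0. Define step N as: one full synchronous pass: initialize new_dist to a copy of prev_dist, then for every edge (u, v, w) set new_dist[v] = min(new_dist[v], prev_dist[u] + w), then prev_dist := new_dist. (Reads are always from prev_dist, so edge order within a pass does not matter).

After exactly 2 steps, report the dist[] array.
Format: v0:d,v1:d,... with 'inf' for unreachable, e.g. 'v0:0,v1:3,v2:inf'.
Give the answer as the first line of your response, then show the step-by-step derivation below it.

v0:0,v1:inf,v2:11,v3:inf,v4:17,v5:inf,v6:inf,v7:7

step 1: dist = v0:0,v1:inf,v2:inf,v3:inf,v4:inf,v5:inf,v6:inf,v7:7
step 2: dist = v0:0,v1:inf,v2:11,v3:inf,v4:17,v5:inf,v6:inf,v7:7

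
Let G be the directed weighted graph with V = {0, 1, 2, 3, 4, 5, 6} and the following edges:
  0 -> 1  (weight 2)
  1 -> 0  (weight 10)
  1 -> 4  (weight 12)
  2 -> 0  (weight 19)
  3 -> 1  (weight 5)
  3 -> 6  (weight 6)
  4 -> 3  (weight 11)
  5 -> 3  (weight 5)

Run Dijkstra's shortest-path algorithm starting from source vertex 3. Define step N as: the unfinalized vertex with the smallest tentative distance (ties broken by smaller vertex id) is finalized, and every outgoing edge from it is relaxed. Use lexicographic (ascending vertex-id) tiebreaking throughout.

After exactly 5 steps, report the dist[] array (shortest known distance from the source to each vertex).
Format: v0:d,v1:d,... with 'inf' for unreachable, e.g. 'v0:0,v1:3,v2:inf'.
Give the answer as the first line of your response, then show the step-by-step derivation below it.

v0:15,v1:5,v2:inf,v3:0,v4:17,v5:inf,v6:6

step 1: dist = v0:inf,v1:5,v2:inf,v3:0,v4:inf,v5:inf,v6:6
step 2: dist = v0:15,v1:5,v2:inf,v3:0,v4:17,v5:inf,v6:6
step 3: dist = v0:15,v1:5,v2:inf,v3:0,v4:17,v5:inf,v6:6
step 4: dist = v0:15,v1:5,v2:inf,v3:0,v4:17,v5:inf,v6:6
step 5: dist = v0:15,v1:5,v2:inf,v3:0,v4:17,v5:inf,v6:6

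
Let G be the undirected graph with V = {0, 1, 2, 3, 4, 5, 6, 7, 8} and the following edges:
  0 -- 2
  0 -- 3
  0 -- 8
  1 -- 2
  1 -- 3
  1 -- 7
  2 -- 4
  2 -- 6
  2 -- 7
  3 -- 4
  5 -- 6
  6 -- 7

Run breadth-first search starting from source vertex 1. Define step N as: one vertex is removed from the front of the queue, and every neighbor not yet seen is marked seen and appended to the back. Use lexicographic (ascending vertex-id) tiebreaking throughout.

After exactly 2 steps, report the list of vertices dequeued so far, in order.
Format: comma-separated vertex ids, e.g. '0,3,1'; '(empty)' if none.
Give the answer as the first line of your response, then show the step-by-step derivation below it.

1,2

step 1: dequeue 1; queue=[2,3,7]; order=1
step 2: dequeue 2; queue=[3,7,0,4,6]; order=1,2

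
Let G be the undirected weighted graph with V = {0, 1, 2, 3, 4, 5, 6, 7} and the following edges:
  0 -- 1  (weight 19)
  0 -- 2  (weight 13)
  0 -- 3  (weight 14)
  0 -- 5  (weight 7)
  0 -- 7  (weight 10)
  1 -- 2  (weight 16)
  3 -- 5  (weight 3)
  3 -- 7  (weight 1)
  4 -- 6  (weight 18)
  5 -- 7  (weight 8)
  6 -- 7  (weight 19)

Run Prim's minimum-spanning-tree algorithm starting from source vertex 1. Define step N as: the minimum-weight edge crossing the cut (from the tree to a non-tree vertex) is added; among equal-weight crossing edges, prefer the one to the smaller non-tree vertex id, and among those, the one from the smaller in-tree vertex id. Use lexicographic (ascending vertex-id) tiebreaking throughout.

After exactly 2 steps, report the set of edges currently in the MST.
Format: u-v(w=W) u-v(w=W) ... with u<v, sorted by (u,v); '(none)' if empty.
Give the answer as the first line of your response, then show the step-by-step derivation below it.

0-2(w=13) 1-2(w=16)

step 1: add edge 1-2 (w=16); MST = {1-2(w=16)}
step 2: add edge 0-2 (w=13); MST = {0-2(w=13) 1-2(w=16)}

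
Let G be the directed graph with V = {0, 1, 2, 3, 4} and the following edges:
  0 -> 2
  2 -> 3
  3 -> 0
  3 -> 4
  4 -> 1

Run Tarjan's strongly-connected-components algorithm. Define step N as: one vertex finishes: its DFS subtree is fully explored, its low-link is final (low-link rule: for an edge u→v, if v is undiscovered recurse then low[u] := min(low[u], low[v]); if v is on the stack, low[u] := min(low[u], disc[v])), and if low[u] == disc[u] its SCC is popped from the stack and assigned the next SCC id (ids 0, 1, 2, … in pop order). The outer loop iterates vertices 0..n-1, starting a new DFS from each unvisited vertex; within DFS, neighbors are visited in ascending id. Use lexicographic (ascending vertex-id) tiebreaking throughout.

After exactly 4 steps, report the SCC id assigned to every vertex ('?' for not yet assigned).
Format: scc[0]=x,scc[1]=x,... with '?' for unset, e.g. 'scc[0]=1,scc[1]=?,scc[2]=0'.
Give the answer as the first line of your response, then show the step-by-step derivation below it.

scc[0]=?,scc[1]=0,scc[2]=?,scc[3]=?,scc[4]=1

step 1: low=(low[0]=0,low[1]=4,low[2]=1,low[3]=0,low[4]=3); scc=(scc[0]=?,scc[1]=0,scc[2]=?,scc[3]=?,scc[4]=?)
step 2: low=(low[0]=0,low[1]=4,low[2]=1,low[3]=0,low[4]=3); scc=(scc[0]=?,scc[1]=0,scc[2]=?,scc[3]=?,scc[4]=1)
step 3: low=(low[0]=0,low[1]=4,low[2]=1,low[3]=0,low[4]=3); scc=(scc[0]=?,scc[1]=0,scc[2]=?,scc[3]=?,scc[4]=1)
step 4: low=(low[0]=0,low[1]=4,low[2]=0,low[3]=0,low[4]=3); scc=(scc[0]=?,scc[1]=0,scc[2]=?,scc[3]=?,scc[4]=1)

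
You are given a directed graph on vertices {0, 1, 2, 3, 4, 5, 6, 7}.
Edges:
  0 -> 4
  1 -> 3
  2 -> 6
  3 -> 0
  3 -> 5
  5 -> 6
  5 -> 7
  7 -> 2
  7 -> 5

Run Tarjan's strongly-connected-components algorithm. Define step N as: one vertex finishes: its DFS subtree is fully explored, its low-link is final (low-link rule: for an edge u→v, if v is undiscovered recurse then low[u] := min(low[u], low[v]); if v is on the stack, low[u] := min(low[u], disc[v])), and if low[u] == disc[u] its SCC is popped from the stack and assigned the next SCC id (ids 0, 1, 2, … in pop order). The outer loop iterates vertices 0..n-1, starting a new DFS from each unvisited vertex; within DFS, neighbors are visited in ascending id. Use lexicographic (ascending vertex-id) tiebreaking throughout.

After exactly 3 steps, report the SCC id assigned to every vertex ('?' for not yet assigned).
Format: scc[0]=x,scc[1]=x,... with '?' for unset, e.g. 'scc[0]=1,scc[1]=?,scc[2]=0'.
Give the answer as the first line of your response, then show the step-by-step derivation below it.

scc[0]=1,scc[1]=?,scc[2]=?,scc[3]=?,scc[4]=0,scc[5]=?,scc[6]=2,scc[7]=?

step 1: low=(low[0]=0,low[1]=?,low[2]=?,low[3]=?,low[4]=1,low[5]=?,low[6]=?,low[7]=?); scc=(scc[0]=?,scc[1]=?,scc[2]=?,scc[3]=?,scc[4]=0,scc[5]=?,scc[6]=?,scc[7]=?)
step 2: low=(low[0]=0,low[1]=?,low[2]=?,low[3]=?,low[4]=1,low[5]=?,low[6]=?,low[7]=?); scc=(scc[0]=1,scc[1]=?,scc[2]=?,scc[3]=?,scc[4]=0,scc[5]=?,scc[6]=?,scc[7]=?)
step 3: low=(low[0]=0,low[1]=2,low[2]=?,low[3]=3,low[4]=1,low[5]=4,low[6]=5,low[7]=?); scc=(scc[0]=1,scc[1]=?,scc[2]=?,scc[3]=?,scc[4]=0,scc[5]=?,scc[6]=2,scc[7]=?)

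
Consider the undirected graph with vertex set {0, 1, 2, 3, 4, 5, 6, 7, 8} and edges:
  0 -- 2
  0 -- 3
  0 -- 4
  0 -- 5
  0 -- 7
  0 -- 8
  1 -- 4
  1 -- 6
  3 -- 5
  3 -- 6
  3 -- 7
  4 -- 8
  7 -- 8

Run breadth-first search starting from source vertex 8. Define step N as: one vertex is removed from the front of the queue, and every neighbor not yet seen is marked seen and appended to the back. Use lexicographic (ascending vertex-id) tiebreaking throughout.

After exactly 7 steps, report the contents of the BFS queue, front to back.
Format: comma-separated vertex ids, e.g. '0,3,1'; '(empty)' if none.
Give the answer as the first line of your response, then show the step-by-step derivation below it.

1,6

step 1: dequeue 8; queue=[0,4,7]; order=8
step 2: dequeue 0; queue=[4,7,2,3,5]; order=8,0
step 3: dequeue 4; queue=[7,2,3,5,1]; order=8,0,4
step 4: dequeue 7; queue=[2,3,5,1]; order=8,0,4,7
step 5: dequeue 2; queue=[3,5,1]; order=8,0,4,7,2
step 6: dequeue 3; queue=[5,1,6]; order=8,0,4,7,2,3
step 7: dequeue 5; queue=[1,6]; order=8,0,4,7,2,3,5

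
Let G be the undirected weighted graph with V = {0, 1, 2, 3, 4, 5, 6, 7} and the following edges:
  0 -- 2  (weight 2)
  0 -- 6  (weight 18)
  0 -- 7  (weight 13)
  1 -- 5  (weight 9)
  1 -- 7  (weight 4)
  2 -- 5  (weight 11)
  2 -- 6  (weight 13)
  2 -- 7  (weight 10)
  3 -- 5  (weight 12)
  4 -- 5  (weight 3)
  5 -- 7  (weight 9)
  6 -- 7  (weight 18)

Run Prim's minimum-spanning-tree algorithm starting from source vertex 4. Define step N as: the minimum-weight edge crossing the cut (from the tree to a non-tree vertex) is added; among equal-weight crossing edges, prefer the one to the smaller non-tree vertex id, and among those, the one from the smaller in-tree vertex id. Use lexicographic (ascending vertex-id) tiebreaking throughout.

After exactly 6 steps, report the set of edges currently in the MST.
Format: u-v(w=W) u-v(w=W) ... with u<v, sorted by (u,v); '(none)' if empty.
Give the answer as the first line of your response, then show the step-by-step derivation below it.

0-2(w=2) 1-5(w=9) 1-7(w=4) 2-7(w=10) 3-5(w=12) 4-5(w=3)

step 1: add edge 4-5 (w=3); MST = {4-5(w=3)}
step 2: add edge 1-5 (w=9); MST = {1-5(w=9) 4-5(w=3)}
step 3: add edge 1-7 (w=4); MST = {1-5(w=9) 1-7(w=4) 4-5(w=3)}
step 4: add edge 2-7 (w=10); MST = {1-5(w=9) 1-7(w=4) 2-7(w=10) 4-5(w=3)}
step 5: add edge 0-2 (w=2); MST = {0-2(w=2) 1-5(w=9) 1-7(w=4) 2-7(w=10) 4-5(w=3)}
step 6: add edge 3-5 (w=12); MST = {0-2(w=2) 1-5(w=9) 1-7(w=4) 2-7(w=10) 3-5(w=12) 4-5(w=3)}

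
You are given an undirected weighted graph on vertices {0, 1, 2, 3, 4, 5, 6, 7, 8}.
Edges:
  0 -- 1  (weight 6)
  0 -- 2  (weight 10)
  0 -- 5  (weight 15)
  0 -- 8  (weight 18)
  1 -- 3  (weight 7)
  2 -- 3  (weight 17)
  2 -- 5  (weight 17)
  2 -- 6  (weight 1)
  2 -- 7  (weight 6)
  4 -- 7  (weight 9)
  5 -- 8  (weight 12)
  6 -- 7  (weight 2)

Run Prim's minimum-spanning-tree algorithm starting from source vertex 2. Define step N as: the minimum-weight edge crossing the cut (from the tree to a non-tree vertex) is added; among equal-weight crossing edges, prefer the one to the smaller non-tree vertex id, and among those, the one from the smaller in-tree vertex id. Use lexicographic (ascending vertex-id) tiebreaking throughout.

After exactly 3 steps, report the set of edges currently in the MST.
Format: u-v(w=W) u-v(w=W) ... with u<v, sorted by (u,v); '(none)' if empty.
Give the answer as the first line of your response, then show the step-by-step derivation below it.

2-6(w=1) 4-7(w=9) 6-7(w=2)

step 1: add edge 2-6 (w=1); MST = {2-6(w=1)}
step 2: add edge 6-7 (w=2); MST = {2-6(w=1) 6-7(w=2)}
step 3: add edge 4-7 (w=9); MST = {2-6(w=1) 4-7(w=9) 6-7(w=2)}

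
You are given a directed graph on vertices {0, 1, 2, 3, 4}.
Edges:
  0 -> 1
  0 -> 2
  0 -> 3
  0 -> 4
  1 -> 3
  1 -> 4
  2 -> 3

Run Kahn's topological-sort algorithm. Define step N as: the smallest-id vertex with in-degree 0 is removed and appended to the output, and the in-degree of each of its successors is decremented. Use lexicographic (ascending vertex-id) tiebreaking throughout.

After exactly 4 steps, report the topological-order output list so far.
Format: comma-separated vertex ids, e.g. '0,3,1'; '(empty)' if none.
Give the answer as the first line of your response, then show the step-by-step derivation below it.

0,1,2,3

step 1: output 0; order=[0]; indeg=(0,0,0,2,1)
step 2: output 1; order=[0,1]; indeg=(0,0,0,1,0)
step 3: output 2; order=[0,1,2]; indeg=(0,0,0,0,0)
step 4: output 3; order=[0,1,2,3]; indeg=(0,0,0,0,0)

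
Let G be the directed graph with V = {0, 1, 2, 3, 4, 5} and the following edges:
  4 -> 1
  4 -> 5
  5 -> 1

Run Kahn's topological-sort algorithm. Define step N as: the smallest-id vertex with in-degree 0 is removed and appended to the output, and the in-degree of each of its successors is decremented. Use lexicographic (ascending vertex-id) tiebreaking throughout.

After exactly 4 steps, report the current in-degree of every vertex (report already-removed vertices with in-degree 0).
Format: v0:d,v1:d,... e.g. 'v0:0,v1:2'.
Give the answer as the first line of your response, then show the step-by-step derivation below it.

v0:0,v1:1,v2:0,v3:0,v4:0,v5:0

step 1: output 0; order=[0]; indeg=(0,2,0,0,0,1)
step 2: output 2; order=[0,2]; indeg=(0,2,0,0,0,1)
step 3: output 3; order=[0,2,3]; indeg=(0,2,0,0,0,1)
step 4: output 4; order=[0,2,3,4]; indeg=(0,1,0,0,0,0)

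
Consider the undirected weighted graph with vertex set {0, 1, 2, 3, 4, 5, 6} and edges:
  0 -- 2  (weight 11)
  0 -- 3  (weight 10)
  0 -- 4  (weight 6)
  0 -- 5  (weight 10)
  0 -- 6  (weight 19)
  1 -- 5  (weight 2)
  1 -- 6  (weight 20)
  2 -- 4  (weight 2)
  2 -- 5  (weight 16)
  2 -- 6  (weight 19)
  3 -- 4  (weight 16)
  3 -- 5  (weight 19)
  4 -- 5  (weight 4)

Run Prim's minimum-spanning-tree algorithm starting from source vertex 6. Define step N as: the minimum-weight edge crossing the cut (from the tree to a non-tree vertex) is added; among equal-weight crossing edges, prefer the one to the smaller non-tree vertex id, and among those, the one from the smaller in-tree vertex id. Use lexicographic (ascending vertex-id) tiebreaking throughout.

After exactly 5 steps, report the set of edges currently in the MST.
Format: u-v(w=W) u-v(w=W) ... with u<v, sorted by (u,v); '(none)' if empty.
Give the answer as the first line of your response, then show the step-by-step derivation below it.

0-4(w=6) 0-6(w=19) 1-5(w=2) 2-4(w=2) 4-5(w=4)

step 1: add edge 0-6 (w=19); MST = {0-6(w=19)}
step 2: add edge 0-4 (w=6); MST = {0-4(w=6) 0-6(w=19)}
step 3: add edge 2-4 (w=2); MST = {0-4(w=6) 0-6(w=19) 2-4(w=2)}
step 4: add edge 4-5 (w=4); MST = {0-4(w=6) 0-6(w=19) 2-4(w=2) 4-5(w=4)}
step 5: add edge 1-5 (w=2); MST = {0-4(w=6) 0-6(w=19) 1-5(w=2) 2-4(w=2) 4-5(w=4)}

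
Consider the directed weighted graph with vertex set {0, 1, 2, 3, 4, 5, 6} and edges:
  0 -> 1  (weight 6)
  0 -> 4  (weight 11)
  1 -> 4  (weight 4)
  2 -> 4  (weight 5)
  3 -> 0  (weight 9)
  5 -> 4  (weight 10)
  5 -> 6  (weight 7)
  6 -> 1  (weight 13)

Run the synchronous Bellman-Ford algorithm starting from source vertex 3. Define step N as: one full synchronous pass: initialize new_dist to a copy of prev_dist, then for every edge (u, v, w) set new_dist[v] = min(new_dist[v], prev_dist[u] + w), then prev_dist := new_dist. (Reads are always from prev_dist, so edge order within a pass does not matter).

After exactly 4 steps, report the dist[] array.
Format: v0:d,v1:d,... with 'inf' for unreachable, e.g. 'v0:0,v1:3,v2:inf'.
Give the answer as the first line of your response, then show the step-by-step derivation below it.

v0:9,v1:15,v2:inf,v3:0,v4:19,v5:inf,v6:inf

step 1: dist = v0:9,v1:inf,v2:inf,v3:0,v4:inf,v5:inf,v6:inf
step 2: dist = v0:9,v1:15,v2:inf,v3:0,v4:20,v5:inf,v6:inf
step 3: dist = v0:9,v1:15,v2:inf,v3:0,v4:19,v5:inf,v6:inf
step 4: dist = v0:9,v1:15,v2:inf,v3:0,v4:19,v5:inf,v6:inf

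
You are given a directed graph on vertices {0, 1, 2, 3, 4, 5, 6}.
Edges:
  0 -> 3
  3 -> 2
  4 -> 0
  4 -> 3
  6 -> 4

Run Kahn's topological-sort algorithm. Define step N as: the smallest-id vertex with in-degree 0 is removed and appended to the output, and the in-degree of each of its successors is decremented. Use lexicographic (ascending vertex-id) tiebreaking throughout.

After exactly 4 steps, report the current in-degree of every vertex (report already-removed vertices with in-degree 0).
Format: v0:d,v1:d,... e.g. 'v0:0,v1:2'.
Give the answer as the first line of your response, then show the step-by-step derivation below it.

v0:0,v1:0,v2:1,v3:1,v4:0,v5:0,v6:0

step 1: output 1; order=[1]; indeg=(1,0,1,2,1,0,0)
step 2: output 5; order=[1,5]; indeg=(1,0,1,2,1,0,0)
step 3: output 6; order=[1,5,6]; indeg=(1,0,1,2,0,0,0)
step 4: output 4; order=[1,5,6,4]; indeg=(0,0,1,1,0,0,0)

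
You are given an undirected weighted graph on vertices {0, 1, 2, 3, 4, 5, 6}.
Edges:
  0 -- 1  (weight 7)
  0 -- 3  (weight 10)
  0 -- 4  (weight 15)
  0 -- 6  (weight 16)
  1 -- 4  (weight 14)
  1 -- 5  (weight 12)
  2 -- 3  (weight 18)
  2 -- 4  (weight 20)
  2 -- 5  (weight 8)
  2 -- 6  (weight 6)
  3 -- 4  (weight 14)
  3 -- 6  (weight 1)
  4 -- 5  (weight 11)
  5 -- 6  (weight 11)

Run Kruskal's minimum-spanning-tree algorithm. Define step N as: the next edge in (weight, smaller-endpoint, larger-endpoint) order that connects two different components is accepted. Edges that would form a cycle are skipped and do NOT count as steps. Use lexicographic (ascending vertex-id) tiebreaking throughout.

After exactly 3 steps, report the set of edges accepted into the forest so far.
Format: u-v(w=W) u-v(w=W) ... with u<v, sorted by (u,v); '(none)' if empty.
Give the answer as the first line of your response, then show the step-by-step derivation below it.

0-1(w=7) 2-6(w=6) 3-6(w=1)

step 1: add edge 3-6 (w=1); MST = {3-6(w=1)}
step 2: add edge 2-6 (w=6); MST = {2-6(w=6) 3-6(w=1)}
step 3: add edge 0-1 (w=7); MST = {0-1(w=7) 2-6(w=6) 3-6(w=1)}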